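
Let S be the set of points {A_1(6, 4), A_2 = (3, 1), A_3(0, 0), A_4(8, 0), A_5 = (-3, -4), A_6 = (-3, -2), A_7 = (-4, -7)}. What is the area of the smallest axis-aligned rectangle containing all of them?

132

x ranges over [-4, 8], width 12.
y ranges over [-7, 4], height 11.
Area = 12 × 11 = 132.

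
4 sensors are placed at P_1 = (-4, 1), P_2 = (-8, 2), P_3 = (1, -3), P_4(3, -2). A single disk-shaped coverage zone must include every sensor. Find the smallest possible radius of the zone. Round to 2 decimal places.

5.85

A smallest enclosing disk is always determined by at most three of the input points on its boundary.
The farthest pair is P_2–P_4 with squared distance 137. The circle on this segment as diameter has centre (-2.5, 0) and r² = 137/4 = 34.25.
Check P_1: distance² to centre = 3.25 ≤ 34.25, so it lies inside.
All remaining points lie in this disk, and no smaller disk contains both endpoints, so this is the minimum enclosing circle.
r = √(34.25) ≈ 5.85.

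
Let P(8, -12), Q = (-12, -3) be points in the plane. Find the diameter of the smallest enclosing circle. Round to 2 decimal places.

The smallest circle enclosing two points has them as diameter endpoints.
Centre = midpoint = (-2, -7.5); r² = |PQ|²/4 = 481/4 = 120.25.
Diameter = 2r = 2√(120.25) ≈ 21.93.

21.93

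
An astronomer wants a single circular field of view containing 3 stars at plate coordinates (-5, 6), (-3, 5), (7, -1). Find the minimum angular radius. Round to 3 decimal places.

Call the three points A, B, C in the order given.
Side lengths²: AB² = 5, AC² = 193, BC² = 136.
Since AC² = 193 ≥ 136 + 5 = 141, the angle opposite AC is not acute, so the smallest enclosing circle has AC as diameter.
Centre = midpoint of AC = (1, 2.5), r² = 193/4 = 48.25.
r = √(48.25) ≈ 6.946.

6.946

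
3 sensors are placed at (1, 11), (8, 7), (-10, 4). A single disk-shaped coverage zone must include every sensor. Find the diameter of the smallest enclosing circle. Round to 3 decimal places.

Call the three points A, B, C in the order given.
Side lengths²: AB² = 65, AC² = 170, BC² = 333.
Since BC² = 333 ≥ 170 + 65 = 235, the angle opposite BC is not acute, so the smallest enclosing circle has BC as diameter.
Centre = midpoint of BC = (-1, 5.5), r² = 333/4 = 83.25.
Diameter = 2r = 2√(83.25) ≈ 18.248.

18.248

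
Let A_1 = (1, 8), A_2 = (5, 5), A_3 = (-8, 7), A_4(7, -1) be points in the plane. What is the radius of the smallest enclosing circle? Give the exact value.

A smallest enclosing disk is always determined by at most three of the input points on its boundary.
The farthest pair is A_3–A_4 with squared distance 289. The circle on this segment as diameter has centre (-0.5, 3) and r² = 289/4 = 72.25.
Check A_1: distance² to centre = 27.25 ≤ 72.25, so it lies inside.
All remaining points lie in this disk, and no smaller disk contains both endpoints, so this is the minimum enclosing circle.
r = √(72.25) = 8.5.

8.5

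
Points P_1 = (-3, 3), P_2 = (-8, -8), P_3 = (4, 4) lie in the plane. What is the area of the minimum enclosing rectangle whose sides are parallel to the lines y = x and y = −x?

In coordinates u = x + y, v = x − y the rectangle is axis-aligned; the map (x,y)→(u,v) scales areas by 2.
u-values: 0, -16, 8; range = 8 − (-16) = 24.
v-values: -6, 0, 0; range = 0 − (-6) = 6.
Area = (24 × 6) / 2 = 72.

72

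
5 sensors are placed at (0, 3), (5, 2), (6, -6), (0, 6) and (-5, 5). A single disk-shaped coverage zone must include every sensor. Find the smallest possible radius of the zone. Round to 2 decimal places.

7.78

The farthest pair is (6, -6)–(-5, 5) with squared distance 242. The circle on this segment as diameter has centre (0.5, -0.5) and r² = 242/4 = 60.5.
Check (0, 3): distance² to centre = 12.5 ≤ 60.5, so it lies inside.
All remaining points lie in this disk, and no smaller disk contains both endpoints, so this is the minimum enclosing circle.
r = √(60.5) ≈ 7.78.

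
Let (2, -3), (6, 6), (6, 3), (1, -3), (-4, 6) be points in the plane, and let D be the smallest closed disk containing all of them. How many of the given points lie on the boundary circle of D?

3

The minimum enclosing circle of a finite set is fixed by two of the points (as a diameter) or three (as a circumcircle).
The minimum enclosing circle is determined by three boundary points: (2, -3), (6, 6), (-4, 6).
Their circumcentre is (1, 17/6) with r² = 1261/36.
The farthest remaining point (1, -3) is at distance² 1225/36 ≤ 1261/36.
The points at distance exactly r from the centre are (2, -3), (6, 6), (-4, 6) — 3 points.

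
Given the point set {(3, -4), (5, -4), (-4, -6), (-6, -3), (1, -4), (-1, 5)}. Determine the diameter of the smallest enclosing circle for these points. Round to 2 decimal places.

12.23

The minimum enclosing circle is determined by three boundary points: (5, -4), (-4, -6), (-1, 5).
Their circumcentre is (-23/62, -67/62) with r² = 71825/1922.
The farthest remaining point (-6, -3) is at distance² 67981/1922 ≤ 71825/1922.
Diameter = 2r = 2√(71825/1922) ≈ 12.23.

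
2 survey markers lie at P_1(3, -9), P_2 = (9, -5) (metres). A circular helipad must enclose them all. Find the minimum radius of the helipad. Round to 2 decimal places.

3.61

The smallest circle enclosing two points has them as diameter endpoints.
Centre = midpoint = (6, -7); r² = |P_1P_2|²/4 = 52/4 = 13.
r = √13 ≈ 3.61.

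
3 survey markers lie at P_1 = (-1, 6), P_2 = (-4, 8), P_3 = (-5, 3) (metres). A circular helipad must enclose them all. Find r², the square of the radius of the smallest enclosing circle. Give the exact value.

4225/578

Side lengths²: P_1P_2² = 13, P_1P_3² = 25, P_2P_3² = 26.
Since P_2P_3² = 26 < 25 + 13 = 38, the triangle is acute, so the smallest enclosing circle is the circumcircle.
Circumcentre = (-123/34, 181/34), r² = 4225/578.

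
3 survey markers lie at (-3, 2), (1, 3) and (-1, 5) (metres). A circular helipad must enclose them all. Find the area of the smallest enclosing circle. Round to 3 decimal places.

13.886

Call the three points A, B, C in the order given.
Side lengths²: AB² = 17, AC² = 13, BC² = 8.
Since AB² = 17 < 13 + 8 = 21, the triangle is acute, so the smallest enclosing circle is the circumcircle.
Circumcentre = (-1.1, 2.9), r² = 4.42.
Area = π·r² = π·4.42 ≈ 13.886.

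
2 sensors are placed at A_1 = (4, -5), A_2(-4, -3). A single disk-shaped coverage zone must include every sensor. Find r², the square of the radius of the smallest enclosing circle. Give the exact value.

17

The smallest circle enclosing two points has them as diameter endpoints.
Centre = midpoint = (0, -4); r² = |A_1A_2|²/4 = 68/4 = 17.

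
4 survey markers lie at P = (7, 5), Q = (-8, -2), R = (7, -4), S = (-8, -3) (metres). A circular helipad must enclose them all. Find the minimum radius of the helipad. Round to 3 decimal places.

8.519

The minimum enclosing circle is determined by three boundary points: P, R, S.
Their circumcentre is (-7/30, 0.5) with r² = 32657/450.
The farthest remaining point Q is at distance² 29957/450 ≤ 32657/450.
r = √(32657/450) ≈ 8.519.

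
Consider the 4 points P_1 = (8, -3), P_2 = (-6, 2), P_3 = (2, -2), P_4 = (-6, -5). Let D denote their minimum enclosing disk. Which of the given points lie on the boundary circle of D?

The minimum enclosing circle of a finite set is fixed by two of the points (as a diameter) or three (as a circumcircle).
The minimum enclosing circle is determined by three boundary points: P_1, P_2, P_4.
Their circumcentre is (9/14, -1.5) with r² = 5525/98.
The farthest remaining point P_3 is at distance² 205/98 ≤ 5525/98.
The points at distance exactly r from the centre are P_1, P_2, P_4 — 3 points.

P_1, P_2, P_4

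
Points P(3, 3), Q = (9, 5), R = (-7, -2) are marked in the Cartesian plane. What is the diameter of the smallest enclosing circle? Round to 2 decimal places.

17.46

Side lengths²: PQ² = 40, PR² = 125, QR² = 305.
Since QR² = 305 ≥ 125 + 40 = 165, the angle opposite QR is not acute, so the smallest enclosing circle has QR as diameter.
Centre = midpoint of QR = (1, 1.5), r² = 305/4 = 76.25.
Diameter = 2r = 2√(76.25) ≈ 17.46.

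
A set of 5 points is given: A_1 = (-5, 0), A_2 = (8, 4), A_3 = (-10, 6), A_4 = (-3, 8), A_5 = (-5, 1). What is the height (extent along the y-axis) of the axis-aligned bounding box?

max y = 8, min y = 0, so height = 8.

8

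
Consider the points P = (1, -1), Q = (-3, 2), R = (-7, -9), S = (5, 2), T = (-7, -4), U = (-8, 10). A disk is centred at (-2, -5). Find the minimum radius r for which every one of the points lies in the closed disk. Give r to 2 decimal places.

16.16

The required radius is the distance from (-2, -5) to the farthest point.
Squared distances: 25, 50, 41, 98, 26, 261.
Maximum is 261, attained at U.
r = √261 ≈ 16.16.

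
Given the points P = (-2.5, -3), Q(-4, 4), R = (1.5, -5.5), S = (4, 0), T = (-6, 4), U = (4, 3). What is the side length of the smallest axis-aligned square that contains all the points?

The bounding box has width 10 and height 9.5.
An axis-aligned square enclosing the set must have side ≥ max(width, height).
So the minimum side is max(10, 9.5) = 10.

10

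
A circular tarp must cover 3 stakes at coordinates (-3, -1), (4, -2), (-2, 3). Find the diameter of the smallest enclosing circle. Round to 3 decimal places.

Call the three points A, B, C in the order given.
Side lengths²: AB² = 50, AC² = 17, BC² = 61.
Since BC² = 61 < 50 + 17 = 67, the triangle is acute, so the smallest enclosing circle is the circumcircle.
Circumcentre = (43/58, 11/58), r² = 25925/1682.
Diameter = 2r = 2√(25925/1682) ≈ 7.852.

7.852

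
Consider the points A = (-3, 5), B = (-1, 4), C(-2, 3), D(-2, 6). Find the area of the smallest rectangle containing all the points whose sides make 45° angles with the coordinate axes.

4.5

In coordinates u = x + y, v = x − y the rectangle is axis-aligned; the map (x,y)→(u,v) scales areas by 2.
u-values: 2, 3, 1, 4; range = 4 − 1 = 3.
v-values: -8, -5, -5, -8; range = -5 − (-8) = 3.
Area = (3 × 3) / 2 = 4.5.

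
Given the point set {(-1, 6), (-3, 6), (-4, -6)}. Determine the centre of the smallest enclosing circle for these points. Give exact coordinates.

Call the three points A, B, C in the order given.
Side lengths²: AB² = 4, AC² = 153, BC² = 145.
Since AC² = 153 ≥ 145 + 4 = 149, the angle opposite AC is not acute, so the smallest enclosing circle has AC as diameter.
Centre = midpoint of AC = (-2.5, 0), r² = 153/4 = 38.25.
Centre = (-2.5, 0).

(-2.5, 0)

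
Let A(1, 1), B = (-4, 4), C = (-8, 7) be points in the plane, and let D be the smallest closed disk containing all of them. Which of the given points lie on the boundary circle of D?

Side lengths²: AB² = 34, AC² = 117, BC² = 25.
Since AC² = 117 ≥ 34 + 25 = 59, the angle opposite AC is not acute, so the smallest enclosing circle has AC as diameter.
Centre = midpoint of AC = (-3.5, 4), r² = 117/4 = 29.25.
The points at distance exactly r from the centre are A, C — 2 points.

A, C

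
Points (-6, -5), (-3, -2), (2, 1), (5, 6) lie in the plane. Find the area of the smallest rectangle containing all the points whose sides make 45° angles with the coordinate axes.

In coordinates u = x + y, v = x − y the rectangle is axis-aligned; the map (x,y)→(u,v) scales areas by 2.
u-values: -11, -5, 3, 11; range = 11 − (-11) = 22.
v-values: -1, -1, 1, -1; range = 1 − (-1) = 2.
Area = (22 × 2) / 2 = 22.

22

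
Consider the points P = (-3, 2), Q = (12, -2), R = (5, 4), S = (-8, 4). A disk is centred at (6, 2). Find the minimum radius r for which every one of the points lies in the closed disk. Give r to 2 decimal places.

The required radius is the distance from (6, 2) to the farthest point.
Squared distances: 81, 52, 5, 200.
Maximum is 200, attained at S.
r = √200 ≈ 14.14.

14.14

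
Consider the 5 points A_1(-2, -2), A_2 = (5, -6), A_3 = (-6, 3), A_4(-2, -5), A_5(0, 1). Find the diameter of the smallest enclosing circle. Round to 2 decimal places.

14.21

By Welzl's lemma the MEC is supported by two points (diametrically opposite) or three points (on a circumcircle).
The farthest pair is A_2–A_3 with squared distance 202. The circle on this segment as diameter has centre (-0.5, -1.5) and r² = 202/4 = 50.5.
Check A_1: distance² to centre = 2.5 ≤ 50.5, so it lies inside.
All remaining points lie in this disk, and no smaller disk contains both endpoints, so this is the minimum enclosing circle.
Diameter = 2r = 2√(50.5) ≈ 14.21.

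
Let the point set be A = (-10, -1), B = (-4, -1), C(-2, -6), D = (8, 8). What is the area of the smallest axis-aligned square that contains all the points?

The bounding box has width 18 and height 14.
An axis-aligned square enclosing the set must have side ≥ max(width, height).
So the minimum side is max(18, 14) = 18.
Area = 18² = 324.

324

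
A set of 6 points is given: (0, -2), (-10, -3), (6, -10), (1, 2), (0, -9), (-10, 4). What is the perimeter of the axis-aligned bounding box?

Width = max x − min x = 6 − (-10) = 16.
Height = max y − min y = 4 − (-10) = 14.
Perimeter = 2(16 + 14) = 60.

60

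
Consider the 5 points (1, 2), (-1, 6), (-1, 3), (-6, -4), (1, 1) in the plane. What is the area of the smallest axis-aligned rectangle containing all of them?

x ranges over [-6, 1], width 7.
y ranges over [-4, 6], height 10.
Area = 7 × 10 = 70.

70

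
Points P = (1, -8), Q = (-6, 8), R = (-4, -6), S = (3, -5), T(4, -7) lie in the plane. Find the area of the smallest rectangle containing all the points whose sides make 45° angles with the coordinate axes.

150

In coordinates u = x + y, v = x − y the rectangle is axis-aligned; the map (x,y)→(u,v) scales areas by 2.
u-values: -7, 2, -10, -2, -3; range = 2 − (-10) = 12.
v-values: 9, -14, 2, 8, 11; range = 11 − (-14) = 25.
Area = (12 × 25) / 2 = 150.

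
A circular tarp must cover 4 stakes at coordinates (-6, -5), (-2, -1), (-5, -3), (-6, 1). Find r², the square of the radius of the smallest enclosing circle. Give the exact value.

10

The minimum enclosing circle is determined by three boundary points: (-6, -5), (-2, -1), (-6, 1).
Their circumcentre is (-5, -2) with r² = 10.
The farthest remaining point (-5, -3) is at distance² 1 ≤ 10.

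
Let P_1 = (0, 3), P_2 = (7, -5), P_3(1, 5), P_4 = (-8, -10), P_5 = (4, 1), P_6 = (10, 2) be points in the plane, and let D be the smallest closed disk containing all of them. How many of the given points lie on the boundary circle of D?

2

By Welzl's lemma the MEC is supported by two points (diametrically opposite) or three points (on a circumcircle).
The farthest pair is P_4–P_6 with squared distance 468. The circle on this segment as diameter has centre (1, -4) and r² = 468/4 = 117.
Check P_1: distance² to centre = 50 ≤ 117, so it lies inside.
All remaining points lie in this disk, and no smaller disk contains both endpoints, so this is the minimum enclosing circle.
The points at distance exactly r from the centre are P_4, P_6 — 2 points.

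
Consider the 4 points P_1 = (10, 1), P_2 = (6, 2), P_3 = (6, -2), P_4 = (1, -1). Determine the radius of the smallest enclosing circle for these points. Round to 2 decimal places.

By Welzl's lemma the MEC is supported by two points (diametrically opposite) or three points (on a circumcircle).
The farthest pair is P_1–P_4 with squared distance 85. The circle on this segment as diameter has centre (5.5, 0) and r² = 85/4 = 21.25.
Check P_2: distance² to centre = 4.25 ≤ 21.25, so it lies inside.
All remaining points lie in this disk, and no smaller disk contains both endpoints, so this is the minimum enclosing circle.
r = √(21.25) ≈ 4.61.

4.61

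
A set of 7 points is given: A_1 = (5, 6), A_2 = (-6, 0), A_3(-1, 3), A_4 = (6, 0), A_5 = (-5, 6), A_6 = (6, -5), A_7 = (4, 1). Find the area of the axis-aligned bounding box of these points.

x ranges over [-6, 6], width 12.
y ranges over [-5, 6], height 11.
Area = 12 × 11 = 132.

132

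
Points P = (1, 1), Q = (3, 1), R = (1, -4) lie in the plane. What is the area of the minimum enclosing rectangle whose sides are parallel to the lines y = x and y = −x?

17.5

In coordinates u = x + y, v = x − y the rectangle is axis-aligned; the map (x,y)→(u,v) scales areas by 2.
u-values: 2, 4, -3; range = 4 − (-3) = 7.
v-values: 0, 2, 5; range = 5 − 0 = 5.
Area = (7 × 5) / 2 = 17.5.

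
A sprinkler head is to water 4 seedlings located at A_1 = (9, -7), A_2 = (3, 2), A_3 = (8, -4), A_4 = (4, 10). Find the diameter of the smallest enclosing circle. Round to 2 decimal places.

17.72

By Welzl's lemma the MEC is supported by two points (diametrically opposite) or three points (on a circumcircle).
The farthest pair is A_1–A_4 with squared distance 314. The circle on this segment as diameter has centre (6.5, 1.5) and r² = 314/4 = 78.5.
Check A_2: distance² to centre = 12.5 ≤ 78.5, so it lies inside.
All remaining points lie in this disk, and no smaller disk contains both endpoints, so this is the minimum enclosing circle.
Diameter = 2r = 2√(78.5) ≈ 17.72.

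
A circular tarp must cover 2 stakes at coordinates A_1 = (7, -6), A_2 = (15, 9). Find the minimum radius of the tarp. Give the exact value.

8.5

The smallest circle enclosing two points has them as diameter endpoints.
Centre = midpoint = (11, 1.5); r² = |A_1A_2|²/4 = 289/4 = 72.25.
r = √(72.25) = 8.5.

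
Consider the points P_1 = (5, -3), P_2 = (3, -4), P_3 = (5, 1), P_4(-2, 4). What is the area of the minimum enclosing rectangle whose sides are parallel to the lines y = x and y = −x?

49

In coordinates u = x + y, v = x − y the rectangle is axis-aligned; the map (x,y)→(u,v) scales areas by 2.
u-values: 2, -1, 6, 2; range = 6 − (-1) = 7.
v-values: 8, 7, 4, -6; range = 8 − (-6) = 14.
Area = (7 × 14) / 2 = 49.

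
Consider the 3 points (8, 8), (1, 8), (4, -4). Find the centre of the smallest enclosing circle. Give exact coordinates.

Call the three points A, B, C in the order given.
Side lengths²: AB² = 49, AC² = 160, BC² = 153.
Since AC² = 160 < 153 + 49 = 202, the triangle is acute, so the smallest enclosing circle is the circumcircle.
Circumcentre = (4.5, 2.5), r² = 42.5.
Centre = (4.5, 2.5).

(4.5, 2.5)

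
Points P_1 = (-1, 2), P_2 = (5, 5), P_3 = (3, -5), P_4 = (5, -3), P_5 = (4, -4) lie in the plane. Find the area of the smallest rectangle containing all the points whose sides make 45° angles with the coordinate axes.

66

In coordinates u = x + y, v = x − y the rectangle is axis-aligned; the map (x,y)→(u,v) scales areas by 2.
u-values: 1, 10, -2, 2, 0; range = 10 − (-2) = 12.
v-values: -3, 0, 8, 8, 8; range = 8 − (-3) = 11.
Area = (12 × 11) / 2 = 66.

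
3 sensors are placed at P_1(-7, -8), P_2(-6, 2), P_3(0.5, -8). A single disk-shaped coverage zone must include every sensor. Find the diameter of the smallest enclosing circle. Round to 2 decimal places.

Side lengths²: P_1P_2² = 101, P_1P_3² = 56.25, P_2P_3² = 142.25.
Since P_2P_3² = 142.25 < 101 + 56.25 = 157.25, the triangle is acute, so the smallest enclosing circle is the circumcircle.
Circumcentre = (-3.25, -3.325), r² = 35.918125.
Diameter = 2r = 2√(35.918125) ≈ 11.99.

11.99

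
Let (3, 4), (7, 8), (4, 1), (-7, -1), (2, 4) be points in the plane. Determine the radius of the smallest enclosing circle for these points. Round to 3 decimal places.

8.322

By Welzl's lemma the MEC is supported by two points (diametrically opposite) or three points (on a circumcircle).
The farthest pair is (7, 8)–(-7, -1) with squared distance 277. The circle on this segment as diameter has centre (0, 3.5) and r² = 277/4 = 69.25.
Check (3, 4): distance² to centre = 9.25 ≤ 69.25, so it lies inside.
All remaining points lie in this disk, and no smaller disk contains both endpoints, so this is the minimum enclosing circle.
r = √(69.25) ≈ 8.322.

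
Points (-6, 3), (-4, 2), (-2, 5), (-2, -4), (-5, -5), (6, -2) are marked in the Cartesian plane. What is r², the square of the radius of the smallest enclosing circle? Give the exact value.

4225/98

The minimum enclosing circle of a finite set is fixed by two of the points (as a diameter) or three (as a circumcircle).
The minimum enclosing circle is determined by three boundary points: (-6, 3), (-5, -5), (6, -2).
Their circumcentre is (-5/14, -5/14) with r² = 4225/98.
The farthest remaining point (-2, 5) is at distance² 3077/98 ≤ 4225/98.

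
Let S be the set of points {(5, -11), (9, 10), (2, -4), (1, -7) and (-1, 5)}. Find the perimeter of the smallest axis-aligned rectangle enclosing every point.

Width = max x − min x = 9 − (-1) = 10.
Height = max y − min y = 10 − (-11) = 21.
Perimeter = 2(10 + 21) = 62.

62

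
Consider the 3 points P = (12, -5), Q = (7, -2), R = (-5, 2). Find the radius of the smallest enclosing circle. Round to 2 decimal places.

Side lengths²: PQ² = 34, PR² = 338, QR² = 160.
Since PR² = 338 ≥ 160 + 34 = 194, the angle opposite PR is not acute, so the smallest enclosing circle has PR as diameter.
Centre = midpoint of PR = (3.5, -1.5), r² = 338/4 = 84.5.
r = √(84.5) ≈ 9.19.

9.19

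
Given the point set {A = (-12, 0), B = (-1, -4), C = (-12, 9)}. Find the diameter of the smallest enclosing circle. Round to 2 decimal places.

Side lengths²: AB² = 137, AC² = 81, BC² = 290.
Since BC² = 290 ≥ 137 + 81 = 218, the angle opposite BC is not acute, so the smallest enclosing circle has BC as diameter.
Centre = midpoint of BC = (-6.5, 2.5), r² = 290/4 = 72.5.
Diameter = 2r = 2√(72.5) ≈ 17.03.

17.03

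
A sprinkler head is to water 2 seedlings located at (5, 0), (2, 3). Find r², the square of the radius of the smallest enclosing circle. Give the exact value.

The smallest circle enclosing two points has them as diameter endpoints.
Centre = midpoint = (3.5, 1.5); r² = |(5, 0)−(2, 3)|²/4 = 18/4 = 4.5.

4.5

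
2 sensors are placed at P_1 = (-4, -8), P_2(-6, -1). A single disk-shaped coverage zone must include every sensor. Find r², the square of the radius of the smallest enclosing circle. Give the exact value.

The smallest circle enclosing two points has them as diameter endpoints.
Centre = midpoint = (-5, -4.5); r² = |P_1P_2|²/4 = 53/4 = 13.25.

13.25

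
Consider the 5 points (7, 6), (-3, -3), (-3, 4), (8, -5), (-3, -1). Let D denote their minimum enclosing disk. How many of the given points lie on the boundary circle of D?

3

The minimum enclosing circle is determined by three boundary points: (7, 6), (-3, 4), (8, -5).
Their circumcentre is (167/56, 5/56) with r² = 80093/1568.
The farthest remaining point (-3, -3) is at distance² 71077/1568 ≤ 80093/1568.
The points at distance exactly r from the centre are (7, 6), (-3, 4), (8, -5) — 3 points.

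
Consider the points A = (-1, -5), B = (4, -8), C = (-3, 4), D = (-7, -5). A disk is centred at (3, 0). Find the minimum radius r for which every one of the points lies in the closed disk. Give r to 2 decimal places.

The required radius is the distance from (3, 0) to the farthest point.
Squared distances: 41, 65, 52, 125.
Maximum is 125, attained at D.
r = √125 ≈ 11.18.

11.18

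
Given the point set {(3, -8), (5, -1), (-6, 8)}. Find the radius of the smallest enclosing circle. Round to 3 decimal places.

Call the three points A, B, C in the order given.
Side lengths²: AB² = 53, AC² = 337, BC² = 202.
Since AC² = 337 ≥ 202 + 53 = 255, the angle opposite AC is not acute, so the smallest enclosing circle has AC as diameter.
Centre = midpoint of AC = (-1.5, 0), r² = 337/4 = 84.25.
r = √(84.25) ≈ 9.179.

9.179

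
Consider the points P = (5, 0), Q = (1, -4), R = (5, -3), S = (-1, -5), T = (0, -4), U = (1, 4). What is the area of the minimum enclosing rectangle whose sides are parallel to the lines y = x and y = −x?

In coordinates u = x + y, v = x − y the rectangle is axis-aligned; the map (x,y)→(u,v) scales areas by 2.
u-values: 5, -3, 2, -6, -4, 5; range = 5 − (-6) = 11.
v-values: 5, 5, 8, 4, 4, -3; range = 8 − (-3) = 11.
Area = (11 × 11) / 2 = 60.5.

60.5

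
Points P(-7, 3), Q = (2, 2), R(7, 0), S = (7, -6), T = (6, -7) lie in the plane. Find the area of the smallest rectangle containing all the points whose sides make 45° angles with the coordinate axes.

126.5

In coordinates u = x + y, v = x − y the rectangle is axis-aligned; the map (x,y)→(u,v) scales areas by 2.
u-values: -4, 4, 7, 1, -1; range = 7 − (-4) = 11.
v-values: -10, 0, 7, 13, 13; range = 13 − (-10) = 23.
Area = (11 × 23) / 2 = 126.5.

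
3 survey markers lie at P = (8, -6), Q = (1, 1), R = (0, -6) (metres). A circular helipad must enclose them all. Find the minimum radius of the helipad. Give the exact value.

5

Side lengths²: PQ² = 98, PR² = 64, QR² = 50.
Since PQ² = 98 < 64 + 50 = 114, the triangle is acute, so the smallest enclosing circle is the circumcircle.
Circumcentre = (4, -3), r² = 25.
r = √25 = 5.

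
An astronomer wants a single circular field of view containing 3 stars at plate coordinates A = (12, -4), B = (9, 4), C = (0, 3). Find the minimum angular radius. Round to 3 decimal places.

6.946

Side lengths²: AB² = 73, AC² = 193, BC² = 82.
Since AC² = 193 ≥ 82 + 73 = 155, the angle opposite AC is not acute, so the smallest enclosing circle has AC as diameter.
Centre = midpoint of AC = (6, -0.5), r² = 193/4 = 48.25.
r = √(48.25) ≈ 6.946.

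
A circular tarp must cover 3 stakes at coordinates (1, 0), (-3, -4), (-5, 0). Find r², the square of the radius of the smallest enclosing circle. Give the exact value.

Call the three points A, B, C in the order given.
Side lengths²: AB² = 32, AC² = 36, BC² = 20.
Since AC² = 36 < 32 + 20 = 52, the triangle is acute, so the smallest enclosing circle is the circumcircle.
Circumcentre = (-2, -1), r² = 10.

10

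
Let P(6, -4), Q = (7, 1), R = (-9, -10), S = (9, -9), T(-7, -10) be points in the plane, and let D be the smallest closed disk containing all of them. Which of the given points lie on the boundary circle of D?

Q, R, S

A smallest enclosing disk is always determined by at most three of the input points on its boundary.
The minimum enclosing circle is determined by three boundary points: Q, R, S.
Their circumcentre is (-3/14, -79/14) with r² = 9425/98.
The farthest remaining point T is at distance² 6373/98 ≤ 9425/98.
The points at distance exactly r from the centre are Q, R, S — 3 points.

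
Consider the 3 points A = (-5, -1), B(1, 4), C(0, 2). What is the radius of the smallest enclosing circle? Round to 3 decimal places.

Side lengths²: AB² = 61, AC² = 34, BC² = 5.
Since AB² = 61 ≥ 34 + 5 = 39, the angle opposite AB is not acute, so the smallest enclosing circle has AB as diameter.
Centre = midpoint of AB = (-2, 1.5), r² = 61/4 = 15.25.
r = √(15.25) ≈ 3.905.

3.905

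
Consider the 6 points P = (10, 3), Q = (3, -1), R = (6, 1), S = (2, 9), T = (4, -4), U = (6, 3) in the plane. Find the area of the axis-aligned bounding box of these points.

104

x ranges over [2, 10], width 8.
y ranges over [-4, 9], height 13.
Area = 8 × 13 = 104.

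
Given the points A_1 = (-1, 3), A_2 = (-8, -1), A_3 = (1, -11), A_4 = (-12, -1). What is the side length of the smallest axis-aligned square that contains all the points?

The bounding box has width 13 and height 14.
An axis-aligned square enclosing the set must have side ≥ max(width, height).
So the minimum side is max(13, 14) = 14.

14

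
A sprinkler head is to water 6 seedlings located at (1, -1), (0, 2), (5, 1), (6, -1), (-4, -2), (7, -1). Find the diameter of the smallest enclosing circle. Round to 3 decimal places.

11.045

The farthest pair is (-4, -2)–(7, -1) with squared distance 122. The circle on this segment as diameter has centre (1.5, -1.5) and r² = 122/4 = 30.5.
Check (1, -1): distance² to centre = 0.5 ≤ 30.5, so it lies inside.
All remaining points lie in this disk, and no smaller disk contains both endpoints, so this is the minimum enclosing circle.
Diameter = 2r = 2√(30.5) ≈ 11.045.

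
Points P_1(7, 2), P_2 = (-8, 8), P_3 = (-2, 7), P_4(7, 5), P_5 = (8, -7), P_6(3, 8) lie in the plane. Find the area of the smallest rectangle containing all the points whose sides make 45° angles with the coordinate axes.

186

In coordinates u = x + y, v = x − y the rectangle is axis-aligned; the map (x,y)→(u,v) scales areas by 2.
u-values: 9, 0, 5, 12, 1, 11; range = 12 − 0 = 12.
v-values: 5, -16, -9, 2, 15, -5; range = 15 − (-16) = 31.
Area = (12 × 31) / 2 = 186.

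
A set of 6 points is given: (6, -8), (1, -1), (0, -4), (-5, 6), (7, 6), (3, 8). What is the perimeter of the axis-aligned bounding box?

Width = max x − min x = 7 − (-5) = 12.
Height = max y − min y = 8 − (-8) = 16.
Perimeter = 2(12 + 16) = 56.

56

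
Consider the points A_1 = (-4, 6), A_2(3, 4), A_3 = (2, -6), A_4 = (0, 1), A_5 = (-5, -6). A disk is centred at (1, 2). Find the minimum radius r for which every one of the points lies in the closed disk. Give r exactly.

The required radius is the distance from (1, 2) to the farthest point.
Squared distances: 41, 8, 65, 2, 100.
Maximum is 100, attained at A_5.
r = √100 = 10.

10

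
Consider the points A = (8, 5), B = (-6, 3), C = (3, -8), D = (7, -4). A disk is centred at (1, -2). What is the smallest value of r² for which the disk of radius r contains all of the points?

The required radius is the distance from (1, -2) to the farthest point.
Squared distances: 98, 74, 40, 40.
Maximum is 98, attained at A.

98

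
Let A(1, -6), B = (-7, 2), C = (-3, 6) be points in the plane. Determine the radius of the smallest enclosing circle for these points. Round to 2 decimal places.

6.32

Side lengths²: AB² = 128, AC² = 160, BC² = 32.
Since AC² = 160 ≥ 128 + 32 = 160, the angle opposite AC is not acute, so the smallest enclosing circle has AC as diameter.
Centre = midpoint of AC = (-1, 0), r² = 160/4 = 40.
r = √40 ≈ 6.32.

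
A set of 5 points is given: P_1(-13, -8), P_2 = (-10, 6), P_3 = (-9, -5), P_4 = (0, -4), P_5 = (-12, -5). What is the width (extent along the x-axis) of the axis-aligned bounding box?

max x = 0, min x = -13, so width = 13.

13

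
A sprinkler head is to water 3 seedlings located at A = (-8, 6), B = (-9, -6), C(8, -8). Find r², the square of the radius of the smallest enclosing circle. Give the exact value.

113

Side lengths²: AB² = 145, AC² = 452, BC² = 293.
Since AC² = 452 ≥ 293 + 145 = 438, the angle opposite AC is not acute, so the smallest enclosing circle has AC as diameter.
Centre = midpoint of AC = (0, -1), r² = 452/4 = 113.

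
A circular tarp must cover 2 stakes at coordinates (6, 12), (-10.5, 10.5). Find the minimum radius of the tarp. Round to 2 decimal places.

The smallest circle enclosing two points has them as diameter endpoints.
Centre = midpoint = (-2.25, 11.25); r² = |(6, 12)−(-10.5, 10.5)|²/4 = 274.5/4 = 68.625.
r = √(68.625) ≈ 8.28.

8.28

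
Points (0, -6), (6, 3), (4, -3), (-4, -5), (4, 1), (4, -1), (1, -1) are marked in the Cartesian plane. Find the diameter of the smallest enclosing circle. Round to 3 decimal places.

The farthest pair is (6, 3)–(-4, -5) with squared distance 164. The circle on this segment as diameter has centre (1, -1) and r² = 164/4 = 41.
Check (0, -6): distance² to centre = 26 ≤ 41, so it lies inside.
All remaining points lie in this disk, and no smaller disk contains both endpoints, so this is the minimum enclosing circle.
Diameter = 2r = 2√41 ≈ 12.806.

12.806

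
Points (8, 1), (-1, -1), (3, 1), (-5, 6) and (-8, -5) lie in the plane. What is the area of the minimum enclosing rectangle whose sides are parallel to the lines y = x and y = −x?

In coordinates u = x + y, v = x − y the rectangle is axis-aligned; the map (x,y)→(u,v) scales areas by 2.
u-values: 9, -2, 4, 1, -13; range = 9 − (-13) = 22.
v-values: 7, 0, 2, -11, -3; range = 7 − (-11) = 18.
Area = (22 × 18) / 2 = 198.

198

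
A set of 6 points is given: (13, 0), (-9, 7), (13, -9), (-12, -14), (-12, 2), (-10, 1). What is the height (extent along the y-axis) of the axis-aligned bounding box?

max y = 7, min y = -14, so height = 21.

21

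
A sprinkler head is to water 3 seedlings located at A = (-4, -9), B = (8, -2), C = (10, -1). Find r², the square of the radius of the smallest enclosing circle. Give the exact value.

Side lengths²: AB² = 193, AC² = 260, BC² = 5.
Since AC² = 260 ≥ 193 + 5 = 198, the angle opposite AC is not acute, so the smallest enclosing circle has AC as diameter.
Centre = midpoint of AC = (3, -5), r² = 260/4 = 65.

65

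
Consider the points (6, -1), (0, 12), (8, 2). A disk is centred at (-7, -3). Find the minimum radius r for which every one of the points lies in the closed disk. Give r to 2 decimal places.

16.55

The required radius is the distance from (-7, -3) to the farthest point.
Squared distances: 173, 274, 250.
Maximum is 274, attained at (0, 12).
r = √274 ≈ 16.55.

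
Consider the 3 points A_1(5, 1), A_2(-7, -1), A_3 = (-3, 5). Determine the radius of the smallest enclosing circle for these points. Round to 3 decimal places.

6.083

Side lengths²: A_1A_2² = 148, A_1A_3² = 80, A_2A_3² = 52.
Since A_1A_2² = 148 ≥ 80 + 52 = 132, the angle opposite A_1A_2 is not acute, so the smallest enclosing circle has A_1A_2 as diameter.
Centre = midpoint of A_1A_2 = (-1, 0), r² = 148/4 = 37.
r = √37 ≈ 6.083.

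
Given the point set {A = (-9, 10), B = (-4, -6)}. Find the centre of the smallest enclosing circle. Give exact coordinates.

(-6.5, 2)

The smallest circle enclosing two points has them as diameter endpoints.
Centre = midpoint = (-6.5, 2); r² = |AB|²/4 = 281/4 = 70.25.
Centre = (-6.5, 2).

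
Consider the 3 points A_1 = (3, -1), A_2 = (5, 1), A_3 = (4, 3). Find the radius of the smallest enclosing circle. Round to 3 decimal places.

2.062

Side lengths²: A_1A_2² = 8, A_1A_3² = 17, A_2A_3² = 5.
Since A_1A_3² = 17 ≥ 8 + 5 = 13, the angle opposite A_1A_3 is not acute, so the smallest enclosing circle has A_1A_3 as diameter.
Centre = midpoint of A_1A_3 = (3.5, 1), r² = 17/4 = 4.25.
r = √(4.25) ≈ 2.062.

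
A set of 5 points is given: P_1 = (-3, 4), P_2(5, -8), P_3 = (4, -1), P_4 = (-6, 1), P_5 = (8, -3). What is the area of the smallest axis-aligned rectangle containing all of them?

x ranges over [-6, 8], width 14.
y ranges over [-8, 4], height 12.
Area = 14 × 12 = 168.

168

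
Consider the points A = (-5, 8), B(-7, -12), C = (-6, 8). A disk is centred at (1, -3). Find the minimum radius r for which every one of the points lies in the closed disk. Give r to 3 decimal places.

The required radius is the distance from (1, -3) to the farthest point.
Squared distances: 157, 145, 170.
Maximum is 170, attained at C.
r = √170 ≈ 13.038.

13.038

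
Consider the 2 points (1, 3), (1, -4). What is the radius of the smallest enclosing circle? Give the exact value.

3.5

The smallest circle enclosing two points has them as diameter endpoints.
Centre = midpoint = (1, -0.5); r² = |(1, 3)−(1, -4)|²/4 = 49/4 = 12.25.
r = √(12.25) = 3.5.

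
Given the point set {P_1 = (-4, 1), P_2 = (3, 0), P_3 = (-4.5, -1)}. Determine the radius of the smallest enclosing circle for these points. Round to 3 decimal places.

Side lengths²: P_1P_2² = 50, P_1P_3² = 4.25, P_2P_3² = 57.25.
Since P_2P_3² = 57.25 ≥ 50 + 4.25 = 54.25, the angle opposite P_2P_3 is not acute, so the smallest enclosing circle has P_2P_3 as diameter.
Centre = midpoint of P_2P_3 = (-0.75, -0.5), r² = 57.25/4 = 14.3125.
r = √(14.3125) ≈ 3.783.

3.783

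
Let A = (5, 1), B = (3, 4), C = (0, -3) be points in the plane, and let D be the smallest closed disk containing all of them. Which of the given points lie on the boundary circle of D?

Side lengths²: AB² = 13, AC² = 41, BC² = 58.
Since BC² = 58 ≥ 41 + 13 = 54, the angle opposite BC is not acute, so the smallest enclosing circle has BC as diameter.
Centre = midpoint of BC = (1.5, 0.5), r² = 58/4 = 14.5.
The points at distance exactly r from the centre are B, C — 2 points.

B, C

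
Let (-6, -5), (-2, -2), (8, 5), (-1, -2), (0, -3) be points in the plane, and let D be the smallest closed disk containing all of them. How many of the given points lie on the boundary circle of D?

The farthest pair is (-6, -5)–(8, 5) with squared distance 296. The circle on this segment as diameter has centre (1, 0) and r² = 296/4 = 74.
Check (-2, -2): distance² to centre = 13 ≤ 74, so it lies inside.
All remaining points lie in this disk, and no smaller disk contains both endpoints, so this is the minimum enclosing circle.
The points at distance exactly r from the centre are (-6, -5), (8, 5) — 2 points.

2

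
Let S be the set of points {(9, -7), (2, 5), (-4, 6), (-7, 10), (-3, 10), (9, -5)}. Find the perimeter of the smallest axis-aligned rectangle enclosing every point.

Width = max x − min x = 9 − (-7) = 16.
Height = max y − min y = 10 − (-7) = 17.
Perimeter = 2(16 + 17) = 66.

66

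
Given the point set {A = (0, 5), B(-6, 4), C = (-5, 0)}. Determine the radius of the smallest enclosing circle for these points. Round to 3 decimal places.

3.547

Side lengths²: AB² = 37, AC² = 50, BC² = 17.
Since AC² = 50 < 37 + 17 = 54, the triangle is acute, so the smallest enclosing circle is the circumcircle.
Circumcentre = (-2.7, 2.7), r² = 12.58.
r = √(12.58) ≈ 3.547.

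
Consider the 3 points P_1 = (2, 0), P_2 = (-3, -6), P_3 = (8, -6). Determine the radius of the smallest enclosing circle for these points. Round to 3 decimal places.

5.523

Side lengths²: P_1P_2² = 61, P_1P_3² = 72, P_2P_3² = 121.
Since P_2P_3² = 121 < 72 + 61 = 133, the triangle is acute, so the smallest enclosing circle is the circumcircle.
Circumcentre = (2.5, -5.5), r² = 30.5.
r = √(30.5) ≈ 5.523.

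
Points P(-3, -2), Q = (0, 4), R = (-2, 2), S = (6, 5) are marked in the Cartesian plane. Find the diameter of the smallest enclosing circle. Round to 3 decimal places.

The farthest pair is P–S with squared distance 130. The circle on this segment as diameter has centre (1.5, 1.5) and r² = 130/4 = 32.5.
Check Q: distance² to centre = 8.5 ≤ 32.5, so it lies inside.
All remaining points lie in this disk, and no smaller disk contains both endpoints, so this is the minimum enclosing circle.
Diameter = 2r = 2√(32.5) ≈ 11.402.

11.402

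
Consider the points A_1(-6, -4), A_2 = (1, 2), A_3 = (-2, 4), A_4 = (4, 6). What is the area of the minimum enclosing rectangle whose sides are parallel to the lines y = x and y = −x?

In coordinates u = x + y, v = x − y the rectangle is axis-aligned; the map (x,y)→(u,v) scales areas by 2.
u-values: -10, 3, 2, 10; range = 10 − (-10) = 20.
v-values: -2, -1, -6, -2; range = -1 − (-6) = 5.
Area = (20 × 5) / 2 = 50.

50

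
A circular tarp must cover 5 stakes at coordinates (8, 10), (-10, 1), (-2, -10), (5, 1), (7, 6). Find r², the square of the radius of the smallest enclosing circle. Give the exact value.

4625/36

The minimum enclosing circle of a finite set is fixed by two of the points (as a diameter) or three (as a circumcircle).
The minimum enclosing circle is determined by three boundary points: (8, 10), (-10, 1), (-2, -10).
Their circumcentre is (4/3, 5/6) with r² = 4625/36.
The farthest remaining point (7, 6) is at distance² 2117/36 ≤ 4625/36.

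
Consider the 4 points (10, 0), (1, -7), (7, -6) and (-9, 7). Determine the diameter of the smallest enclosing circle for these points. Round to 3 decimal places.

The minimum enclosing circle of a finite set is fixed by two of the points (as a diameter) or three (as a circumcircle).
The minimum enclosing circle is determined by three boundary points: (10, 0), (7, -6), (-9, 7).
Their circumcentre is (-5/18, 25/18) with r² = 17425/162.
The farthest remaining point (1, -7) is at distance² 11665/162 ≤ 17425/162.
Diameter = 2r = 2√(17425/162) ≈ 20.742.

20.742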